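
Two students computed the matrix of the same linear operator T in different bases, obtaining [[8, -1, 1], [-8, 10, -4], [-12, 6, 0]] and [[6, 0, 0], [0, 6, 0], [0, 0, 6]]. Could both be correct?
Both have characteristic polynomial (x - 6)^3, but the minimal polynomial of A is (x - 6)^2 while the minimal polynomial of B is x - 6. The minimal polynomial is a similarity invariant, so A and B are not similar.

No.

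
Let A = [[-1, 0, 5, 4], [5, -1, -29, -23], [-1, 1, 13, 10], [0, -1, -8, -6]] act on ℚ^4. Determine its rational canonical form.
R = [[0, 0, 0, 0], [1, 0, 0, 0], [0, 1, 0, 0], [0, 0, 1, 5]]

The invariant factors of A (the non-unit diagonal entries of the Smith normal form of xI - A over ℚ[x]) are x^3(x - 5), each dividing the next. The characteristic polynomial is their product, x^3(x - 5).

The rational canonical form is the block-diagonal matrix of companion matrices C(f_i):
R = [[0, 0, 0, 0], [1, 0, 0, 0], [0, 1, 0, 0], [0, 0, 1, 5]].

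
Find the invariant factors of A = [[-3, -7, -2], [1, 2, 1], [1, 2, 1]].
x^3

The Jordan structure of A has elementary divisors x^3. Arranging the block sizes at each eigenvalue in decreasing order and taking row products gives the invariant factors.

Invariant factors (smallest first, each dividing the next): x^3.

Check: the last factor x^3 is the minimal polynomial, and the product x^3 is the characteristic polynomial.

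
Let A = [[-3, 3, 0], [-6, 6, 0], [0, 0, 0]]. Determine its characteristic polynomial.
xI - A = [[x + 3, -3, 0], [6, x - 6, 0], [0, 0, x]].

Expanding det(xI - A) along the first row:
det(xI - A) = + (x + 3)·det([[x - 6, 0], [0, x]]) - (-3)·det([[6, 0], [0, x]]) + (0)·det([[6, x - 6], [0, 0]]).

Evaluating gives χ_A(x) = x^3 - 3x^2 = x^2(x - 3).

χ_A(x) = x^2(x - 3)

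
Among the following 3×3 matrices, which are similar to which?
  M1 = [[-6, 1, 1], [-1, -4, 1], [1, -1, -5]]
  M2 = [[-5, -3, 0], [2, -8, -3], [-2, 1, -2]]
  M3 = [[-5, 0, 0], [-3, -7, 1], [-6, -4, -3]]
2 classes: {M1, M2}, {M3}

Characteristic polynomials: χ_{M1} = (x + 5)^3, χ_{M2} = (x + 5)^3, χ_{M3} = (x + 5)^3.

{M1, M2}: invariant factors (x + 5)^3.

{M3}: invariant factors x + 5, (x + 5)^2.

Matrices are similar if and only if their invariant-factor lists agree; the partition into similarity classes is {M1, M2}, {M3}.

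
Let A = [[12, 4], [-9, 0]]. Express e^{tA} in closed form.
A has Jordan form J = [[6, 1], [0, 6]] with A = PJP^{-1}, so e^{tA} = P e^{tJ} P^{-1}.

For a Jordan block J_k(λ), e^{tJ_k(λ)} = e^{λt} · (I + tN + t^2 N^2/2! + ... + t^{k-1} N^{k-1}/(k-1)!) where N is the nilpotent superdiagonal part.

Assembling the blocks and conjugating back gives the entries of e^{tA} as shown above.

e^{tA} = [[(6*t + 1)*e^{6*t}, 4*t*e^{6*t}], [-9*t*e^{6*t}, (1 - 6*t)*e^{6*t}]]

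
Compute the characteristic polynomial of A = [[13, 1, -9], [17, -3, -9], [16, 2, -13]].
χ_A(x) = (x - 5)(x + 4)^2

xI - A = [[x - 13, -1, 9], [-17, x + 3, 9], [-16, -2, x + 13]].

Expanding det(xI - A) along the first row:
det(xI - A) = + (x - 13)·det([[x + 3, 9], [-2, x + 13]]) - (-1)·det([[-17, 9], [-16, x + 13]]) + (9)·det([[-17, x + 3], [-16, -2]]).

Evaluating gives χ_A(x) = x^3 + 3x^2 - 24x - 80 = (x - 5)(x + 4)^2.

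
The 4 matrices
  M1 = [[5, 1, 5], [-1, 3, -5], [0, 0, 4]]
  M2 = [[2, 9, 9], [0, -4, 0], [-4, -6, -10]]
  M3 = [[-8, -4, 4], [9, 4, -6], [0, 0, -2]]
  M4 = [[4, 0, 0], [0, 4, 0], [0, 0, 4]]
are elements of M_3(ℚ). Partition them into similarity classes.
Characteristic polynomials: χ_{M1} = (x - 4)^3, χ_{M2} = (x + 4)^3, χ_{M3} = (x + 2)^3, χ_{M4} = (x - 4)^3.

{M1}: invariant factors x - 4, (x - 4)^2.

{M2}: invariant factors x + 4, (x + 4)^2.

{M3}: invariant factors x + 2, (x + 2)^2.

{M4}: invariant factors x - 4, x - 4, x - 4.

Matrices are similar if and only if their invariant-factor lists agree; the partition into similarity classes is {M1}, {M2}, {M3}, {M4}.

4 classes: {M1}, {M2}, {M3}, {M4}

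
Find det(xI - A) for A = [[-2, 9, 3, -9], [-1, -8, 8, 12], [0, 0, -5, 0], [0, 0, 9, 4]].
χ_A(x) = (x - 4)(x + 5)^3

xI - A = [[x + 2, -9, -3, 9], [1, x + 8, -8, -12], [0, 0, x + 5, 0], [0, 0, -9, x - 4]].

Expanding det(xI - A) along the first row:
det(xI - A) = + (x + 2)·det([[x + 8, -8, -12], [0, x + 5, 0], [0, -9, x - 4]]) - (-9)·det([[1, -8, -12], [0, x + 5, 0], [0, -9, x - 4]]) + (-3)·det([[1, x + 8, -12], [0, 0, 0], [0, 0, x - 4]]) - (9)·det([[1, x + 8, -8], [0, 0, x + 5], [0, 0, -9]]).

Evaluating gives χ_A(x) = x^4 + 11x^3 + 15x^2 - 175x - 500 = (x - 4)(x + 5)^3.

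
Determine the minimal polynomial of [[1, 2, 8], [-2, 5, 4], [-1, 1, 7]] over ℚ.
m_A(x) = (x - 5)^2(x - 3)

The characteristic polynomial factors as (x - 5)^2(x - 3). The minimal polynomial is ∏(x - λ)^{k_λ} where k_λ is the size of the largest Jordan block at λ.

For λ = 3: rank(A - 3I) = 2, and the largest Jordan block has size 1 (the smallest k with rank((A - 3I)^k) = rank((A - 3I)^(k+1))).
For λ = 5: rank(A - 5I) = 2, and the largest Jordan block has size 2 (the smallest k with rank((A - 5I)^k) = rank((A - 5I)^(k+1))).

So m_A(x) = (x - 5)^2(x - 3).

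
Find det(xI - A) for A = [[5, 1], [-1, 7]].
xI - A = [[x - 5, -1], [1, x - 7]].

Expanding det(xI - A) along the first row:
det(xI - A) = + (x - 5)·det([[x - 7]]) - (-1)·det([[1]]).

Evaluating gives χ_A(x) = x^2 - 12x + 36 = (x - 6)^2.

χ_A(x) = (x - 6)^2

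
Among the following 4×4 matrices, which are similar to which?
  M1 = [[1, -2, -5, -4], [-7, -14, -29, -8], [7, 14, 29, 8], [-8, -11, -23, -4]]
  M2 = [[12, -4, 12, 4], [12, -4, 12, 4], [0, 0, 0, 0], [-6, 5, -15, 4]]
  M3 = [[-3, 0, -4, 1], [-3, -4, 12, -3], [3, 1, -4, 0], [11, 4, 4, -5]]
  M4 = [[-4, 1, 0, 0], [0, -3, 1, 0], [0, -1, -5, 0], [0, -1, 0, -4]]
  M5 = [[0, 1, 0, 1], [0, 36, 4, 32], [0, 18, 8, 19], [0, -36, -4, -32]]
4 classes: {M1, M5}, {M2}, {M3}, {M4}

Characteristic polynomials: χ_{M1} = x^2(x - 6)^2, χ_{M2} = x^2(x - 6)^2, χ_{M3} = (x + 4)^4, χ_{M4} = (x + 4)^4, χ_{M5} = x^2(x - 6)^2.

{M1, M5}: invariant factors x^2(x - 6)^2.

{M2}: invariant factors x, x(x - 6)^2.

{M3}: invariant factors (x + 4)^2, (x + 4)^2.

{M4}: invariant factors x + 4, (x + 4)^3.

Matrices are similar if and only if their invariant-factor lists agree; the partition into similarity classes is {M1, M5}, {M2}, {M3}, {M4}.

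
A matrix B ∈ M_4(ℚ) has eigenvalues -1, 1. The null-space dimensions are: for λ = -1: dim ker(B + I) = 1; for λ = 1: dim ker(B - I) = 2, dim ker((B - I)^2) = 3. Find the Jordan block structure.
Jordan blocks: (-1, 1), (1, 2), (1, 1)

λ = -1: successive nullity increments [1] count blocks of size ≥ k; block sizes are [1].
λ = 1: successive nullity increments [2, 1] count blocks of size ≥ k; block sizes are [2, 1].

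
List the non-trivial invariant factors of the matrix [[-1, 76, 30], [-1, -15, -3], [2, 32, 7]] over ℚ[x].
The Jordan structure of A has elementary divisors (x + 5)^2, (x - 1). Arranging the block sizes at each eigenvalue in decreasing order and taking row products gives the invariant factors.

Invariant factors (smallest first, each dividing the next): (x - 1)(x + 5)^2.

Check: the last factor (x - 1)(x + 5)^2 is the minimal polynomial, and the product (x - 1)(x + 5)^2 is the characteristic polynomial.

(x - 1)(x + 5)^2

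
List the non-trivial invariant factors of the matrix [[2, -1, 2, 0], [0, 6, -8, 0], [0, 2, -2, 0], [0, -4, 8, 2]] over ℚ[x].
The Jordan structure of A has elementary divisors (x - 2)^2, (x - 2), (x - 2). Arranging the block sizes at each eigenvalue in decreasing order and taking row products gives the invariant factors.

Invariant factors (smallest first, each dividing the next): x - 2, x - 2, (x - 2)^2.

Check: the last factor (x - 2)^2 is the minimal polynomial, and the product (x - 2)^4 is the characteristic polynomial.

x - 2, x - 2, (x - 2)^2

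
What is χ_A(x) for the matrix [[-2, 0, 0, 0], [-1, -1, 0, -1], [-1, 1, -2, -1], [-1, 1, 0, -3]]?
χ_A(x) = (x + 2)^4

xI - A = [[x + 2, 0, 0, 0], [1, x + 1, 0, 1], [1, -1, x + 2, 1], [1, -1, 0, x + 3]].

Expanding det(xI - A) along the first row:
det(xI - A) = + (x + 2)·det([[x + 1, 0, 1], [-1, x + 2, 1], [-1, 0, x + 3]]) - (0)·det([[1, 0, 1], [1, x + 2, 1], [1, 0, x + 3]]) + (0)·det([[1, x + 1, 1], [1, -1, 1], [1, -1, x + 3]]) - (0)·det([[1, x + 1, 0], [1, -1, x + 2], [1, -1, 0]]).

Evaluating gives χ_A(x) = x^4 + 8x^3 + 24x^2 + 32x + 16 = (x + 2)^4.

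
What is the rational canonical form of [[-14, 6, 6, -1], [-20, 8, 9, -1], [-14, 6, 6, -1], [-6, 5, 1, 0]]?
The invariant factors of A (the non-unit diagonal entries of the Smith normal form of xI - A over ℚ[x]) are x(x^3 + 2x - 5), each dividing the next. The characteristic polynomial is their product, x(x^3 + 2x - 5).

The rational canonical form is the block-diagonal matrix of companion matrices C(f_i):
R = [[0, 0, 0, 0], [1, 0, 0, 5], [0, 1, 0, -2], [0, 0, 1, 0]].

Note the characteristic polynomial does not split into linear factors over ℚ, so A has no Jordan form over ℚ; the rational canonical form exists over any field.

R = [[0, 0, 0, 0], [1, 0, 0, 5], [0, 1, 0, -2], [0, 0, 1, 0]]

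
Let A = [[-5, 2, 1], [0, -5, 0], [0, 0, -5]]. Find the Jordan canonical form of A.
The characteristic polynomial is det(xI - A) = (x + 5)^3, so the eigenvalues are -5 (algebraic multiplicity 3).

For λ = -5: rank(A + 5I) = 1, rank((A + 5I)^2) = 0. The eigenspace has dimension 3 - 1 = 2, so there are 2 Jordan blocks; the rank sequence gives block sizes [2, 1].

Assembling the blocks gives the Jordan form J above.

J = [[-5, 1, 0], [0, -5, 0], [0, 0, -5]]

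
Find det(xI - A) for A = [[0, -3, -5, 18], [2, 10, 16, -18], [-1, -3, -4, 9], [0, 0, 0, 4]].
χ_A(x) = (x - 4)^2(x - 1)^2

xI - A = [[x, 3, 5, -18], [-2, x - 10, -16, 18], [1, 3, x + 4, -9], [0, 0, 0, x - 4]].

Expanding det(xI - A) along the first row:
det(xI - A) = + (x)·det([[x - 10, -16, 18], [3, x + 4, -9], [0, 0, x - 4]]) - (3)·det([[-2, -16, 18], [1, x + 4, -9], [0, 0, x - 4]]) + (5)·det([[-2, x - 10, 18], [1, 3, -9], [0, 0, x - 4]]) - (-18)·det([[-2, x - 10, -16], [1, 3, x + 4], [0, 0, 0]]).

Evaluating gives χ_A(x) = x^4 - 10x^3 + 33x^2 - 40x + 16 = (x - 4)^2(x - 1)^2.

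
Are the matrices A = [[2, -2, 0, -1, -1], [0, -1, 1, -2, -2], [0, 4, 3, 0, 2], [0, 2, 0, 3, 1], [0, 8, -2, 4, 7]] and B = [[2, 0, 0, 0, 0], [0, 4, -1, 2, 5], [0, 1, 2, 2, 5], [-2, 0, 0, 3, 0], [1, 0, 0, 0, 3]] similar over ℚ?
No.

Both have characteristic polynomial (x - 3)^4(x - 2) and minimal polynomial (x - 3)^2(x - 2). But rank(A - 3I) = 3 for A while rank(B - 3I) = 2 for B, so the number of Jordan blocks at λ = 3 differs. A and B are not similar.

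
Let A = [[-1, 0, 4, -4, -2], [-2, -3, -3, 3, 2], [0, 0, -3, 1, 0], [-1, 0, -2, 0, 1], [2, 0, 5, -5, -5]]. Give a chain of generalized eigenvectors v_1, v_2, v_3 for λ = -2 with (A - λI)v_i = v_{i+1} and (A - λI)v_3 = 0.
We seek v_1 ∈ ker((A + 2I)^3) \ ker((A + 2I)^2), then set v_{i+1} = (A + 2I) v_i.

One such chain is v_1 = [[0, 1, 0, 0, 1]]^T, v_2 = [[-2, 1, 0, 1, -3]]^T, v_3 = [[0, 0, 1, 1, 0]]^T. Check: (A + 2I) v_3 = [[0, 0, 0, 0, 0]]^T = 0.

v_1 = [[0, 1, 0, 0, 1]]^T, v_2 = [[-2, 1, 0, 1, -3]]^T, v_3 = [[0, 0, 1, 1, 0]]^T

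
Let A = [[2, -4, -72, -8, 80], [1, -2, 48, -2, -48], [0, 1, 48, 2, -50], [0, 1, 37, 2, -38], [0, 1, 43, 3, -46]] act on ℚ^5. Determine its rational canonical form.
The invariant factors of A (the non-unit diagonal entries of the Smith normal form of xI - A over ℚ[x]) are (x - 4)(x^2 - 6)^2, each dividing the next. The characteristic polynomial is their product, (x - 4)(x^2 - 6)^2.

The rational canonical form is the block-diagonal matrix of companion matrices C(f_i):
R = [[0, 0, 0, 0, 144], [1, 0, 0, 0, -36], [0, 1, 0, 0, -48], [0, 0, 1, 0, 12], [0, 0, 0, 1, 4]].

Note the characteristic polynomial does not split into linear factors over ℚ, so A has no Jordan form over ℚ; the rational canonical form exists over any field.

R = [[0, 0, 0, 0, 144], [1, 0, 0, 0, -36], [0, 1, 0, 0, -48], [0, 0, 1, 0, 12], [0, 0, 0, 1, 4]]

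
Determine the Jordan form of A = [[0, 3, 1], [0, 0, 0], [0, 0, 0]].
J = [[0, 1, 0], [0, 0, 0], [0, 0, 0]]

The characteristic polynomial is det(xI - A) = x^3, so the eigenvalues are 0 (algebraic multiplicity 3).

For λ = 0: rank(A) = 1, rank(A^2) = 0. The eigenspace has dimension 3 - 1 = 2, so there are 2 Jordan blocks; the rank sequence gives block sizes [2, 1].

Assembling the blocks gives the Jordan form J above.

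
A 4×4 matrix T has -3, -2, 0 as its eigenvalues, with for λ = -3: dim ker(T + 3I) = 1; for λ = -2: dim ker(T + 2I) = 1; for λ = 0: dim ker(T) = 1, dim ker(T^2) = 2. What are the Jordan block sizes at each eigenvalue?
λ = -3: successive nullity increments [1] count blocks of size ≥ k; block sizes are [1].
λ = -2: successive nullity increments [1] count blocks of size ≥ k; block sizes are [1].
λ = 0: successive nullity increments [1, 1] count blocks of size ≥ k; block sizes are [2].

Jordan blocks: (-3, 1), (-2, 1), (0, 2)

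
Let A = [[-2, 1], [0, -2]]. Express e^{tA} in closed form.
e^{tA} = [[e^{-2*t}, t*e^{-2*t}], [0, e^{-2*t}]]

A has Jordan form J = [[-2, 1], [0, -2]] with A = PJP^{-1}, so e^{tA} = P e^{tJ} P^{-1}.

For a Jordan block J_k(λ), e^{tJ_k(λ)} = e^{λt} · (I + tN + t^2 N^2/2! + ... + t^{k-1} N^{k-1}/(k-1)!) where N is the nilpotent superdiagonal part.

Assembling the blocks and conjugating back gives the entries of e^{tA} as shown above.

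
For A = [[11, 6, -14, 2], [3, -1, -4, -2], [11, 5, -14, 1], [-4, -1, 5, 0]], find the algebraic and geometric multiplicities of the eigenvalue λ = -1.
algebraic multiplicity 4, geometric multiplicity 2

The characteristic polynomial is (x + 1)^4, so the factor x + 1 appears with exponent 4: the algebraic multiplicity is 4.

rank(A + I) = 2, so the eigenspace has dimension 4 - 2 = 2: the geometric multiplicity is 2.

Since 2 < 4, A is not diagonalizable.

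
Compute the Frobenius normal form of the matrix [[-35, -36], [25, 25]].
R = [[0, -25], [1, -10]]

The invariant factors of A (the non-unit diagonal entries of the Smith normal form of xI - A over ℚ[x]) are (x + 5)^2, each dividing the next. The characteristic polynomial is their product, (x + 5)^2.

The rational canonical form is the block-diagonal matrix of companion matrices C(f_i):
R = [[0, -25], [1, -10]].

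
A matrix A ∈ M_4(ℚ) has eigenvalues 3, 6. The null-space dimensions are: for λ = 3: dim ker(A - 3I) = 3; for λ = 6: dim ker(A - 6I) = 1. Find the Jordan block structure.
λ = 3: successive nullity increments [3] count blocks of size ≥ k; block sizes are [1, 1, 1].
λ = 6: successive nullity increments [1] count blocks of size ≥ k; block sizes are [1].

Jordan blocks: (3, 1), (3, 1), (3, 1), (6, 1)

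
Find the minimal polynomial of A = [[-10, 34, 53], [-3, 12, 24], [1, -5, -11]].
m_A(x) = (x + 3)^3

The characteristic polynomial factors as (x + 3)^3. The minimal polynomial is ∏(x - λ)^{k_λ} where k_λ is the size of the largest Jordan block at λ.

For λ = -3: rank(A + 3I) = 2, and the largest Jordan block has size 3 (the smallest k with rank((A + 3I)^k) = rank((A + 3I)^(k+1))).

So m_A(x) = (x + 3)^3.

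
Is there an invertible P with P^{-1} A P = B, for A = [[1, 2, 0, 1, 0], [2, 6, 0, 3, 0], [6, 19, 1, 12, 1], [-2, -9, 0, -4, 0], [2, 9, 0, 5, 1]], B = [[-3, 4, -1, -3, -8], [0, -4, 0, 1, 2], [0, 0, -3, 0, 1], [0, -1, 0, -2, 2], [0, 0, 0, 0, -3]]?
No.

trace(A) = 5 but trace(B) = -15. The trace is a similarity invariant, so A and B are not similar.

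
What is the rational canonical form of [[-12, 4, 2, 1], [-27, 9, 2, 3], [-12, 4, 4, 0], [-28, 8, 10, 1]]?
The invariant factors of A (the non-unit diagonal entries of the Smith normal form of xI - A over ℚ[x]) are x^2 - x + 4, x^2 - x + 4, each dividing the next. The characteristic polynomial is their product, (x^2 - x + 4)^2.

The rational canonical form is the block-diagonal matrix of companion matrices C(f_i):
R = [[0, -4, 0, 0], [1, 1, 0, 0], [0, 0, 0, -4], [0, 0, 1, 1]].

Note the characteristic polynomial does not split into linear factors over ℚ, so A has no Jordan form over ℚ; the rational canonical form exists over any field.

R = [[0, -4, 0, 0], [1, 1, 0, 0], [0, 0, 0, -4], [0, 0, 1, 1]]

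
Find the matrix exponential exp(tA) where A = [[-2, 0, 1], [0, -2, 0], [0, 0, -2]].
e^{tA} = [[e^{-2*t}, 0, t*e^{-2*t}], [0, e^{-2*t}, 0], [0, 0, e^{-2*t}]]

A has Jordan form J = [[-2, 1, 0], [0, -2, 0], [0, 0, -2]] with A = PJP^{-1}, so e^{tA} = P e^{tJ} P^{-1}.

For a Jordan block J_k(λ), e^{tJ_k(λ)} = e^{λt} · (I + tN + t^2 N^2/2! + ... + t^{k-1} N^{k-1}/(k-1)!) where N is the nilpotent superdiagonal part.

Assembling the blocks and conjugating back gives the entries of e^{tA} as shown above.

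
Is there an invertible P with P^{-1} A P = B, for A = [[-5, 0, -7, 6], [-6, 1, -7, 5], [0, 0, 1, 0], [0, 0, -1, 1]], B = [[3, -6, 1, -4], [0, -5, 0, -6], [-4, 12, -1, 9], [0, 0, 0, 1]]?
Two matrices over a field are similar if and only if they have the same invariant factors.

Both A and B have characteristic polynomial (x - 1)^3(x + 5) and minimal polynomial (x - 1)^3(x + 5). Computing further, both have invariant factors (x - 1)^3(x + 5). Hence A and B are similar.

Yes.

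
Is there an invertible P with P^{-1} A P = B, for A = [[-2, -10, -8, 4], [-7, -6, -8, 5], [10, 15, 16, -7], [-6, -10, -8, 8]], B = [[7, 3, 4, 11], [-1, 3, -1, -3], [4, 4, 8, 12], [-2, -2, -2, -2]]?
Yes.

Two matrices over a field are similar if and only if they have the same invariant factors.

Both A and B have characteristic polynomial (x - 4)^4 and minimal polynomial (x - 4)^3. Computing further, both have invariant factors x - 4, (x - 4)^3. Hence A and B are similar.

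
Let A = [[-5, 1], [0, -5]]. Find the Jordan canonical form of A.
J = [[-5, 1], [0, -5]]

The characteristic polynomial is det(xI - A) = (x + 5)^2, so the eigenvalues are -5 (algebraic multiplicity 2).

For λ = -5: rank(A + 5I) = 1, rank((A + 5I)^2) = 0. The eigenspace has dimension 2 - 1 = 1, so there is 1 Jordan block; the rank sequence gives block sizes [2].

Assembling the blocks gives the Jordan form J above.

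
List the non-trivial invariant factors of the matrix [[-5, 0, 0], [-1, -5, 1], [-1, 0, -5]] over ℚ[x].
(x + 5)^3

The Jordan structure of A has elementary divisors (x + 5)^3. Arranging the block sizes at each eigenvalue in decreasing order and taking row products gives the invariant factors.

Invariant factors (smallest first, each dividing the next): (x + 5)^3.

Check: the last factor (x + 5)^3 is the minimal polynomial, and the product (x + 5)^3 is the characteristic polynomial.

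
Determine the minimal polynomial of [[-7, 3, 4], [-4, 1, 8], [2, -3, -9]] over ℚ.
m_A(x) = (x + 5)^2

The characteristic polynomial factors as (x + 5)^3. The minimal polynomial is ∏(x - λ)^{k_λ} where k_λ is the size of the largest Jordan block at λ.

For λ = -5: rank(A + 5I) = 1, and the largest Jordan block has size 2 (the smallest k with rank((A + 5I)^k) = rank((A + 5I)^(k+1))).

So m_A(x) = (x + 5)^2.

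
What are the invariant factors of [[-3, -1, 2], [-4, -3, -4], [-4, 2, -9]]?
x + 5, (x + 5)^2

The Jordan structure of A has elementary divisors (x + 5)^2, (x + 5). Arranging the block sizes at each eigenvalue in decreasing order and taking row products gives the invariant factors.

Invariant factors (smallest first, each dividing the next): x + 5, (x + 5)^2.

Check: the last factor (x + 5)^2 is the minimal polynomial, and the product (x + 5)^3 is the characteristic polynomial.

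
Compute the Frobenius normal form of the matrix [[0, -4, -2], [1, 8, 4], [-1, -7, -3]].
The invariant factors of A (the non-unit diagonal entries of the Smith normal form of xI - A over ℚ[x]) are (x - 1)(x^2 - 4x + 2), each dividing the next. The characteristic polynomial is their product, (x - 1)(x^2 - 4x + 2).

The rational canonical form is the block-diagonal matrix of companion matrices C(f_i):
R = [[0, 0, 2], [1, 0, -6], [0, 1, 5]].

Note the characteristic polynomial does not split into linear factors over ℚ, so A has no Jordan form over ℚ; the rational canonical form exists over any field.

R = [[0, 0, 2], [1, 0, -6], [0, 1, 5]]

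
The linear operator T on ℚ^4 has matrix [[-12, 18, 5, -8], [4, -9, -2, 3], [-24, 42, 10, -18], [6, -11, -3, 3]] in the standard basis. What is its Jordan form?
J = [[-2, 1, 0, 0], [0, -2, 1, 0], [0, 0, -2, 0], [0, 0, 0, -2]]

The characteristic polynomial is det(xI - A) = (x + 2)^4, so the eigenvalues are -2 (algebraic multiplicity 4).

For λ = -2: rank(A + 2I) = 2, rank((A + 2I)^2) = 1, rank((A + 2I)^3) = 0. The eigenspace has dimension 4 - 2 = 2, so there are 2 Jordan blocks; the rank sequence gives block sizes [3, 1].

Assembling the blocks gives the Jordan form J above.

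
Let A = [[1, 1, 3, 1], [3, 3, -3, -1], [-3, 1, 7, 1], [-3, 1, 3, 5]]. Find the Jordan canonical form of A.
J = [[4, 1, 0, 0], [0, 4, 0, 0], [0, 0, 4, 0], [0, 0, 0, 4]]

The characteristic polynomial is det(xI - A) = (x - 4)^4, so the eigenvalues are 4 (algebraic multiplicity 4).

For λ = 4: rank(A - 4I) = 1, rank((A - 4I)^2) = 0. The eigenspace has dimension 4 - 1 = 3, so there are 3 Jordan blocks; the rank sequence gives block sizes [2, 1, 1].

Assembling the blocks gives the Jordan form J above.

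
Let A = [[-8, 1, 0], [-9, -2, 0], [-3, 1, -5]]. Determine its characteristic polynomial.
χ_A(x) = (x + 5)^3

xI - A = [[x + 8, -1, 0], [9, x + 2, 0], [3, -1, x + 5]].

Expanding det(xI - A) along the first row:
det(xI - A) = + (x + 8)·det([[x + 2, 0], [-1, x + 5]]) - (-1)·det([[9, 0], [3, x + 5]]) + (0)·det([[9, x + 2], [3, -1]]).

Evaluating gives χ_A(x) = x^3 + 15x^2 + 75x + 125 = (x + 5)^3.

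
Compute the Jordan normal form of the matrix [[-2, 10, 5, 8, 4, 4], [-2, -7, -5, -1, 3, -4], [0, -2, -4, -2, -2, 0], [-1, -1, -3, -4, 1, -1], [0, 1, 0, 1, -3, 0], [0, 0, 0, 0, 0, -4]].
J = [[-4, 1, 0, 0, 0, 0], [0, -4, 1, 0, 0, 0], [0, 0, -4, 0, 0, 0], [0, 0, 0, -4, 1, 0], [0, 0, 0, 0, -4, 0], [0, 0, 0, 0, 0, -4]]

The characteristic polynomial is det(xI - A) = (x + 4)^6, so the eigenvalues are -4 (algebraic multiplicity 6).

For λ = -4: rank(A + 4I) = 3, rank((A + 4I)^2) = 1, rank((A + 4I)^3) = 0. The eigenspace has dimension 6 - 3 = 3, so there are 3 Jordan blocks; the rank sequence gives block sizes [3, 2, 1].

Assembling the blocks gives the Jordan form J above.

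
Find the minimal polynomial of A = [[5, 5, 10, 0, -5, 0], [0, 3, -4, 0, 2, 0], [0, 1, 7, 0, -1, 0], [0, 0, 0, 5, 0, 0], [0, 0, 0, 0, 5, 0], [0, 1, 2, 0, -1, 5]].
m_A(x) = (x - 5)^2

The characteristic polynomial factors as (x - 5)^6. The minimal polynomial is ∏(x - λ)^{k_λ} where k_λ is the size of the largest Jordan block at λ.

For λ = 5: rank(A - 5I) = 1, and the largest Jordan block has size 2 (the smallest k with rank((A - 5I)^k) = rank((A - 5I)^(k+1))).

So m_A(x) = (x - 5)^2.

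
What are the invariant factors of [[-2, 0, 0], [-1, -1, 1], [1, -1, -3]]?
The Jordan structure of A has elementary divisors (x + 2)^2, (x + 2). Arranging the block sizes at each eigenvalue in decreasing order and taking row products gives the invariant factors.

Invariant factors (smallest first, each dividing the next): x + 2, (x + 2)^2.

Check: the last factor (x + 2)^2 is the minimal polynomial, and the product (x + 2)^3 is the characteristic polynomial.

x + 2, (x + 2)^2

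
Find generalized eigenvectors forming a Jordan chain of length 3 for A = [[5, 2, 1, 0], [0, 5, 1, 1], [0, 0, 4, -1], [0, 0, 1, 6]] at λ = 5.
We seek v_1 ∈ ker((A - 5I)^3) \ ker((A - 5I)^2), then set v_{i+1} = (A - 5I) v_i.

One such chain is v_1 = [[3, -2, 5, -4]]^T, v_2 = [[1, 1, -1, 1]]^T, v_3 = [[1, 0, 0, 0]]^T. Check: (A - 5I) v_3 = [[0, 0, 0, 0]]^T = 0.

v_1 = [[3, -2, 5, -4]]^T, v_2 = [[1, 1, -1, 1]]^T, v_3 = [[1, 0, 0, 0]]^T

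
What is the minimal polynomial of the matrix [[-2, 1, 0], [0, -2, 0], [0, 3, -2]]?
m_A(x) = (x + 2)^2

The characteristic polynomial factors as (x + 2)^3. The minimal polynomial is ∏(x - λ)^{k_λ} where k_λ is the size of the largest Jordan block at λ.

For λ = -2: rank(A + 2I) = 1, and the largest Jordan block has size 2 (the smallest k with rank((A + 2I)^k) = rank((A + 2I)^(k+1))).

So m_A(x) = (x + 2)^2.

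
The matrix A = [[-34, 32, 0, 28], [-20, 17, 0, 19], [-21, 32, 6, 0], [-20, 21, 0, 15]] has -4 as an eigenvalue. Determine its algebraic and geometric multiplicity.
algebraic multiplicity 2, geometric multiplicity 1

The characteristic polynomial is (x - 6)^2(x + 4)^2, so the factor x + 4 appears with exponent 2: the algebraic multiplicity is 2.

rank(A + 4I) = 3, so the eigenspace has dimension 4 - 3 = 1: the geometric multiplicity is 1.

Since 1 < 2, A is not diagonalizable.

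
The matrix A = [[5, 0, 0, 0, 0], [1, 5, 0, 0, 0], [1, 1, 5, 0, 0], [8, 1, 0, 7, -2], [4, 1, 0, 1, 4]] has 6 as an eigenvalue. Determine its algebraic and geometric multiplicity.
algebraic multiplicity 1, geometric multiplicity 1

The characteristic polynomial is (x - 6)(x - 5)^4, so the factor x - 6 appears with exponent 1: the algebraic multiplicity is 1.

rank(A - 6I) = 4, so the eigenspace has dimension 5 - 4 = 1: the geometric multiplicity is 1.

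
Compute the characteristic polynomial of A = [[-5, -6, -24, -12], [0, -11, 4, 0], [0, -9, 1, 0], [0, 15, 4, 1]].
χ_A(x) = (x - 1)(x + 5)^3

xI - A = [[x + 5, 6, 24, 12], [0, x + 11, -4, 0], [0, 9, x - 1, 0], [0, -15, -4, x - 1]].

Expanding det(xI - A) along the first row:
det(xI - A) = + (x + 5)·det([[x + 11, -4, 0], [9, x - 1, 0], [-15, -4, x - 1]]) - (6)·det([[0, -4, 0], [0, x - 1, 0], [0, -4, x - 1]]) + (24)·det([[0, x + 11, 0], [0, 9, 0], [0, -15, x - 1]]) - (12)·det([[0, x + 11, -4], [0, 9, x - 1], [0, -15, -4]]).

Evaluating gives χ_A(x) = x^4 + 14x^3 + 60x^2 + 50x - 125 = (x - 1)(x + 5)^3.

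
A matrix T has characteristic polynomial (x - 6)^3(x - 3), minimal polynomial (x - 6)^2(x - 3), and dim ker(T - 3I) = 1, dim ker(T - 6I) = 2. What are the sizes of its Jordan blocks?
Jordan blocks: (3, 1), (6, 2), (6, 1)

λ = 3: algebraic multiplicity 1 (exponent in χ_T), largest block size 1 (exponent in m_T), 1 block (geometric multiplicity). This forces block sizes [1].
λ = 6: algebraic multiplicity 3 (exponent in χ_T), largest block size 2 (exponent in m_T), 2 blocks (geometric multiplicity). These force block sizes [2, 1].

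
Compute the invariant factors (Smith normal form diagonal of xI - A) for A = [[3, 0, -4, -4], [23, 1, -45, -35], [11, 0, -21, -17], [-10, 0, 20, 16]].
(x - 1)^3(x + 4)

The Jordan structure of A has elementary divisors (x + 4), (x - 1)^3. Arranging the block sizes at each eigenvalue in decreasing order and taking row products gives the invariant factors.

Invariant factors (smallest first, each dividing the next): (x - 1)^3(x + 4).

Check: the last factor (x - 1)^3(x + 4) is the minimal polynomial, and the product (x - 1)^3(x + 4) is the characteristic polynomial.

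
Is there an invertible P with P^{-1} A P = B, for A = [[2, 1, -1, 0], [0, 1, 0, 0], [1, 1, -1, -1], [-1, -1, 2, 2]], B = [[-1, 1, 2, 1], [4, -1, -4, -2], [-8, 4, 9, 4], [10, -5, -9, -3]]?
Two matrices over a field are similar if and only if they have the same invariant factors.

Both A and B have characteristic polynomial (x - 1)^4 and minimal polynomial (x - 1)^3. Computing further, both have invariant factors x - 1, (x - 1)^3. Hence A and B are similar.

Yes.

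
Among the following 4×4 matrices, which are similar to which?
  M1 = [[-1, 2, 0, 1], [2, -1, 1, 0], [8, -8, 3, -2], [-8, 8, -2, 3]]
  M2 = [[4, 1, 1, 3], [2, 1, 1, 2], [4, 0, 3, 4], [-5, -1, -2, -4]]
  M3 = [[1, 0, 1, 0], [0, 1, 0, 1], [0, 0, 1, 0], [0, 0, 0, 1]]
1 class: {M1, M2, M3}

Characteristic polynomials: χ_{M1} = (x - 1)^4, χ_{M2} = (x - 1)^4, χ_{M3} = (x - 1)^4.

{M1, M2, M3}: invariant factors (x - 1)^2, (x - 1)^2.

Matrices are similar if and only if their invariant-factor lists agree; the partition into similarity classes is {M1, M2, M3}.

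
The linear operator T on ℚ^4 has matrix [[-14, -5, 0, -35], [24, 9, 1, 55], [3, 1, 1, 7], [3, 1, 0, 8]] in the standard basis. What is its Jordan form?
The characteristic polynomial is det(xI - A) = (x - 1)^4, so the eigenvalues are 1 (algebraic multiplicity 4).

For λ = 1: rank(A - I) = 2, rank((A - I)^2) = 1, rank((A - I)^3) = 0. The eigenspace has dimension 4 - 2 = 2, so there are 2 Jordan blocks; the rank sequence gives block sizes [3, 1].

Assembling the blocks gives the Jordan form J above.

J = [[1, 1, 0, 0], [0, 1, 1, 0], [0, 0, 1, 0], [0, 0, 0, 1]]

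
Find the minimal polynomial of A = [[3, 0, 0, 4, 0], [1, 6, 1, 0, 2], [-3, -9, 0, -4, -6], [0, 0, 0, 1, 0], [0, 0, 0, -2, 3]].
The characteristic polynomial factors as (x - 3)^4(x - 1). The minimal polynomial is ∏(x - λ)^{k_λ} where k_λ is the size of the largest Jordan block at λ.

For λ = 1: rank(A - I) = 4, and the largest Jordan block has size 1 (the smallest k with rank((A - I)^k) = rank((A - I)^(k+1))).
For λ = 3: rank(A - 3I) = 2, and the largest Jordan block has size 2 (the smallest k with rank((A - 3I)^k) = rank((A - 3I)^(k+1))).

So m_A(x) = (x - 3)^2(x - 1).

m_A(x) = (x - 3)^2(x - 1)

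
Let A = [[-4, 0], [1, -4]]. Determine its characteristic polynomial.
xI - A = [[x + 4, 0], [-1, x + 4]].

Expanding det(xI - A) along the first row:
det(xI - A) = + (x + 4)·det([[x + 4]]) - (0)·det([[-1]]).

Evaluating gives χ_A(x) = x^2 + 8x + 16 = (x + 4)^2.

χ_A(x) = (x + 4)^2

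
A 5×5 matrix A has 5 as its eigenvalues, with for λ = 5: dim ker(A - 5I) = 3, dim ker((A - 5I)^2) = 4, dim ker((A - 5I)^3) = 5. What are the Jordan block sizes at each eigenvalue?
Jordan blocks: (5, 3), (5, 1), (5, 1)

λ = 5: successive nullity increments [3, 1, 1] count blocks of size ≥ k; block sizes are [3, 1, 1].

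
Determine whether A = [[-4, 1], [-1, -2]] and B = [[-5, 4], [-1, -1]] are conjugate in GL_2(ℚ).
Two matrices over a field are similar if and only if they have the same invariant factors.

Both A and B have characteristic polynomial (x + 3)^2 and minimal polynomial (x + 3)^2. Computing further, both have invariant factors (x + 3)^2. Hence A and B are similar.

Yes.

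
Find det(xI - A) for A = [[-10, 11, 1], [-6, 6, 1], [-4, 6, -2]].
χ_A(x) = (x + 2)^3

xI - A = [[x + 10, -11, -1], [6, x - 6, -1], [4, -6, x + 2]].

Expanding det(xI - A) along the first row:
det(xI - A) = + (x + 10)·det([[x - 6, -1], [-6, x + 2]]) - (-11)·det([[6, -1], [4, x + 2]]) + (-1)·det([[6, x - 6], [4, -6]]).

Evaluating gives χ_A(x) = x^3 + 6x^2 + 12x + 8 = (x + 2)^3.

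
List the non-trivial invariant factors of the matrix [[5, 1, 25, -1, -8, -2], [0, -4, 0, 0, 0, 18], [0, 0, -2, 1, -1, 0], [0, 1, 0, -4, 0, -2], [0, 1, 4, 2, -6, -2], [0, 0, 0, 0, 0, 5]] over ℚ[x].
(x - 5)(x + 4)^2, (x - 5)(x + 4)^2

The Jordan structure of A has elementary divisors (x + 4)^2, (x + 4)^2, (x - 5), (x - 5). Arranging the block sizes at each eigenvalue in decreasing order and taking row products gives the invariant factors.

Invariant factors (smallest first, each dividing the next): (x - 5)(x + 4)^2, (x - 5)(x + 4)^2.

Check: the last factor (x - 5)(x + 4)^2 is the minimal polynomial, and the product (x - 5)^2(x + 4)^4 is the characteristic polynomial.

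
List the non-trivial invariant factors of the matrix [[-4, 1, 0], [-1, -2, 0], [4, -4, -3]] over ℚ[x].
x + 3, (x + 3)^2

The Jordan structure of A has elementary divisors (x + 3)^2, (x + 3). Arranging the block sizes at each eigenvalue in decreasing order and taking row products gives the invariant factors.

Invariant factors (smallest first, each dividing the next): x + 3, (x + 3)^2.

Check: the last factor (x + 3)^2 is the minimal polynomial, and the product (x + 3)^3 is the characteristic polynomial.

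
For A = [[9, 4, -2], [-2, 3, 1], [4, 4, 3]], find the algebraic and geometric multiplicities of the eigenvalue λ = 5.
algebraic multiplicity 3, geometric multiplicity 2

The characteristic polynomial is (x - 5)^3, so the factor x - 5 appears with exponent 3: the algebraic multiplicity is 3.

rank(A - 5I) = 1, so the eigenspace has dimension 3 - 1 = 2: the geometric multiplicity is 2.

Since 2 < 3, A is not diagonalizable.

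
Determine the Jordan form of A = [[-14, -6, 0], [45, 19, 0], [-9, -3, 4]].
J = [[1, 0, 0], [0, 4, 0], [0, 0, 4]]

The characteristic polynomial is det(xI - A) = (x - 4)^2(x - 1), so the eigenvalues are 1 (algebraic multiplicity 1), 4 (algebraic multiplicity 2).

For λ = 1: algebraic multiplicity 1 gives one 1×1 block.

For λ = 4: rank(A - 4I) = 1. The eigenspace has dimension 3 - 1 = 2, so there are 2 Jordan blocks; the rank sequence gives block sizes [1, 1].

Assembling the blocks gives the Jordan form J above.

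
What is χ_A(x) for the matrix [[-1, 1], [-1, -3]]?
χ_A(x) = (x + 2)^2

xI - A = [[x + 1, -1], [1, x + 3]].

Expanding det(xI - A) along the first row:
det(xI - A) = + (x + 1)·det([[x + 3]]) - (-1)·det([[1]]).

Evaluating gives χ_A(x) = x^2 + 4x + 4 = (x + 2)^2.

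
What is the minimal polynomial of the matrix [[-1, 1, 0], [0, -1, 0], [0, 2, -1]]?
The characteristic polynomial factors as (x + 1)^3. The minimal polynomial is ∏(x - λ)^{k_λ} where k_λ is the size of the largest Jordan block at λ.

For λ = -1: rank(A + I) = 1, and the largest Jordan block has size 2 (the smallest k with rank((A + I)^k) = rank((A + I)^(k+1))).

So m_A(x) = (x + 1)^2.

m_A(x) = (x + 1)^2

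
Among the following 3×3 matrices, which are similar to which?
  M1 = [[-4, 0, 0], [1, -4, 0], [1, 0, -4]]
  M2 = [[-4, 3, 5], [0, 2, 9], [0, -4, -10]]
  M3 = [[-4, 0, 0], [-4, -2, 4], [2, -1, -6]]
Characteristic polynomials: χ_{M1} = (x + 4)^3, χ_{M2} = (x + 4)^3, χ_{M3} = (x + 4)^3.

{M1, M3}: invariant factors x + 4, (x + 4)^2.

{M2}: invariant factors (x + 4)^3.

Matrices are similar if and only if their invariant-factor lists agree; the partition into similarity classes is {M1, M3}, {M2}.

2 classes: {M1, M3}, {M2}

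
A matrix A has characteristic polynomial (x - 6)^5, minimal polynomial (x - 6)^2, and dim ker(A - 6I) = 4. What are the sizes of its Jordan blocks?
Jordan blocks: (6, 2), (6, 1), (6, 1), (6, 1)

λ = 6: algebraic multiplicity 5 (exponent in χ_A), largest block size 2 (exponent in m_A), 4 blocks (geometric multiplicity). These force block sizes [2, 1, 1, 1].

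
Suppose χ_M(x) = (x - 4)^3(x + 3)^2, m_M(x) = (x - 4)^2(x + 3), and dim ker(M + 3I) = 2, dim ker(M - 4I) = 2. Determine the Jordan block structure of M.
λ = -3: algebraic multiplicity 2 (exponent in χ_M), largest block size 1 (exponent in m_M), 2 blocks (geometric multiplicity). These force block sizes [1, 1].
λ = 4: algebraic multiplicity 3 (exponent in χ_M), largest block size 2 (exponent in m_M), 2 blocks (geometric multiplicity). These force block sizes [2, 1].

Jordan blocks: (-3, 1), (-3, 1), (4, 2), (4, 1)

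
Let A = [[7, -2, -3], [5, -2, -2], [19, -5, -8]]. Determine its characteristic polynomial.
xI - A = [[x - 7, 2, 3], [-5, x + 2, 2], [-19, 5, x + 8]].

Expanding det(xI - A) along the first row:
det(xI - A) = + (x - 7)·det([[x + 2, 2], [5, x + 8]]) - (2)·det([[-5, 2], [-19, x + 8]]) + (3)·det([[-5, x + 2], [-19, 5]]).

Evaluating gives χ_A(x) = x^3 + 3x^2 + 3x + 1 = (x + 1)^3.

χ_A(x) = (x + 1)^3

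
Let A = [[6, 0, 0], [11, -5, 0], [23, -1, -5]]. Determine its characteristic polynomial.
xI - A = [[x - 6, 0, 0], [-11, x + 5, 0], [-23, 1, x + 5]].

Expanding det(xI - A) along the first row:
det(xI - A) = + (x - 6)·det([[x + 5, 0], [1, x + 5]]) - (0)·det([[-11, 0], [-23, x + 5]]) + (0)·det([[-11, x + 5], [-23, 1]]).

Evaluating gives χ_A(x) = x^3 + 4x^2 - 35x - 150 = (x - 6)(x + 5)^2.

χ_A(x) = (x - 6)(x + 5)^2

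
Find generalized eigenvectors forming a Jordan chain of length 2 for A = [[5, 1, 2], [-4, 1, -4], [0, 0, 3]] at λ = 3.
We seek v_1 ∈ ker((A - 3I)^2) \ ker(A - 3I), then set v_{i+1} = (A - 3I) v_i.

One such chain is v_1 = [[0, -3, 2]]^T, v_2 = [[1, -2, 0]]^T. Check: (A - 3I) v_2 = [[0, 0, 0]]^T = 0.

v_1 = [[0, -3, 2]]^T, v_2 = [[1, -2, 0]]^T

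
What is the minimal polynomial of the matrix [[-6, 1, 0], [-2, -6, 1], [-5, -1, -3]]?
m_A(x) = (x + 5)^3

The characteristic polynomial factors as (x + 5)^3. The minimal polynomial is ∏(x - λ)^{k_λ} where k_λ is the size of the largest Jordan block at λ.

For λ = -5: rank(A + 5I) = 2, and the largest Jordan block has size 3 (the smallest k with rank((A + 5I)^k) = rank((A + 5I)^(k+1))).

So m_A(x) = (x + 5)^3.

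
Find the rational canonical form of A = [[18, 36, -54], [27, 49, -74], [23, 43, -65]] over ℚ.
R = [[0, 0, 18], [1, 0, 21], [0, 1, 2]]

The invariant factors of A (the non-unit diagonal entries of the Smith normal form of xI - A over ℚ[x]) are (x - 6)(x + 1)(x + 3), each dividing the next. The characteristic polynomial is their product, (x - 6)(x + 1)(x + 3).

The rational canonical form is the block-diagonal matrix of companion matrices C(f_i):
R = [[0, 0, 18], [1, 0, 21], [0, 1, 2]].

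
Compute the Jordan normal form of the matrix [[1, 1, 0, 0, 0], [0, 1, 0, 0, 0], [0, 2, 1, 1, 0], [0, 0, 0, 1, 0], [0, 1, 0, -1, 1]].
The characteristic polynomial is det(xI - A) = (x - 1)^5, so the eigenvalues are 1 (algebraic multiplicity 5).

For λ = 1: rank(A - I) = 2, rank((A - I)^2) = 0. The eigenspace has dimension 5 - 2 = 3, so there are 3 Jordan blocks; the rank sequence gives block sizes [2, 2, 1].

Assembling the blocks gives the Jordan form J above.

J = [[1, 1, 0, 0, 0], [0, 1, 0, 0, 0], [0, 0, 1, 1, 0], [0, 0, 0, 1, 0], [0, 0, 0, 0, 1]]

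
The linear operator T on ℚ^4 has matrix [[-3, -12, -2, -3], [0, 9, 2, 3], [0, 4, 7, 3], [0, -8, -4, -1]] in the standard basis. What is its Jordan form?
J = [[-3, 0, 0, 0], [0, 5, 1, 0], [0, 0, 5, 0], [0, 0, 0, 5]]

The characteristic polynomial is det(xI - A) = (x - 5)^3(x + 3), so the eigenvalues are -3 (algebraic multiplicity 1), 5 (algebraic multiplicity 3).

For λ = -3: algebraic multiplicity 1 gives one 1×1 block.

For λ = 5: rank(A - 5I) = 2, rank((A - 5I)^2) = 1. The eigenspace has dimension 4 - 2 = 2, so there are 2 Jordan blocks; the rank sequence gives block sizes [2, 1].

Assembling the blocks gives the Jordan form J above.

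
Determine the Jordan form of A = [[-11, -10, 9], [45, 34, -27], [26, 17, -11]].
The characteristic polynomial is det(xI - A) = (x - 4)^3, so the eigenvalues are 4 (algebraic multiplicity 3).

For λ = 4: rank(A - 4I) = 2, rank((A - 4I)^2) = 1, rank((A - 4I)^3) = 0. The eigenspace has dimension 3 - 2 = 1, so there is 1 Jordan block; the rank sequence gives block sizes [3].

Assembling the blocks gives the Jordan form J above.

J = [[4, 1, 0], [0, 4, 1], [0, 0, 4]]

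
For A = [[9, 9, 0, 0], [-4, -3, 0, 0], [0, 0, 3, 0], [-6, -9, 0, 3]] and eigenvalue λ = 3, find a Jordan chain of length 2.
v_1 = [[-17, 11, -3, 15]]^T, v_2 = [[-3, 2, 0, 3]]^T

We seek v_1 ∈ ker((A - 3I)^2) \ ker(A - 3I), then set v_{i+1} = (A - 3I) v_i.

One such chain is v_1 = [[-17, 11, -3, 15]]^T, v_2 = [[-3, 2, 0, 3]]^T. Check: (A - 3I) v_2 = [[0, 0, 0, 0]]^T = 0.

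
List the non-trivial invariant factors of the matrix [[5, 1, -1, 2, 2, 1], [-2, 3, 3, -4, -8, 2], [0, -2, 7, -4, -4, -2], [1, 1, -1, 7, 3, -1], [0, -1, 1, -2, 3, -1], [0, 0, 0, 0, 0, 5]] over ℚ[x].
x - 5, (x - 5)^2, (x - 5)^3

The Jordan structure of A has elementary divisors (x - 5)^3, (x - 5)^2, (x - 5). Arranging the block sizes at each eigenvalue in decreasing order and taking row products gives the invariant factors.

Invariant factors (smallest first, each dividing the next): x - 5, (x - 5)^2, (x - 5)^3.

Check: the last factor (x - 5)^3 is the minimal polynomial, and the product (x - 5)^6 is the characteristic polynomial.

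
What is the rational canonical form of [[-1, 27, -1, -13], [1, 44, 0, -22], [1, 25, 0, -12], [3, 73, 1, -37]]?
R = [[0, 0, 0, -6], [1, 0, 0, -23], [0, 1, 0, 4], [0, 0, 1, 6]]

The invariant factors of A (the non-unit diagonal entries of the Smith normal form of xI - A over ℚ[x]) are (x - 6)(x^3 - 4x - 1), each dividing the next. The characteristic polynomial is their product, (x - 6)(x^3 - 4x - 1).

The rational canonical form is the block-diagonal matrix of companion matrices C(f_i):
R = [[0, 0, 0, -6], [1, 0, 0, -23], [0, 1, 0, 4], [0, 0, 1, 6]].

Note the characteristic polynomial does not split into linear factors over ℚ, so A has no Jordan form over ℚ; the rational canonical form exists over any field.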